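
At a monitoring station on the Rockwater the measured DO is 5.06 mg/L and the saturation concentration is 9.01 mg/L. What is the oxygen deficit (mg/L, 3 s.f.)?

D = C_s − C = 9.01 − 5.06 = 3.95 mg/L.

D ≈ 3.95 mg/L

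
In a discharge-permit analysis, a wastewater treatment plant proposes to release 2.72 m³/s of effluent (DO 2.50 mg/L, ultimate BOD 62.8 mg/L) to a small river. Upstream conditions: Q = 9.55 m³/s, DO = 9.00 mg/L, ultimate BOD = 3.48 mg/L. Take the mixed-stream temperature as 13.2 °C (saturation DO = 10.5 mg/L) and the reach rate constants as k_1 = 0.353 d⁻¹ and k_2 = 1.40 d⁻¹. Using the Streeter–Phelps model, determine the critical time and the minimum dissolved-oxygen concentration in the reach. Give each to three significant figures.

t_c ≈ 0.606 d; minimum DO ≈ 7.11 mg/L

Mixed DO = (9.55×9.00 + 2.72×2.50)/(9.55+2.72) = 92.75/12.27 = 7.559 mg/L.
Mixed L₀ = (9.55×3.48 + 2.72×62.8)/(12.27) = 204.1/12.27 = 16.63 mg/L.
Initial deficit D₀ = C_s − DO₀ = 10.5 − 7.559 = 2.941 mg/L.
t_c = (1/1.047) ln[(1.40/0.353)(1 − 2.941×1.047/(0.353×16.63))] = 0.9551 × ln(1.886) = 0.6059 d.
D_c = (0.353/1.40) × 16.63 × e^(−0.353×0.6059) = 0.2521 × 16.63 × 0.8075 = 3.386 mg/L.
Minimum DO = 10.5 − 3.386 = 7.114 mg/L.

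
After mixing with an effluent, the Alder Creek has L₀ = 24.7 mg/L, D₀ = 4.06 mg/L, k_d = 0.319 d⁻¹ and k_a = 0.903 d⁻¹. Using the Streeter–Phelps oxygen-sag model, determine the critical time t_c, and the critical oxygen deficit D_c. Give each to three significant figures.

t_c ≈ 1.17 d; D_c ≈ 6.01 mg/L

At the critical point dD/dt = 0, so k_d L₀ e^(−k_d t) = k_a D. Substituting D(t) from the Streeter–Phelps equation and solving for t gives
t_c = ln[(k_a/k_d)(1 − D₀(k_a−k_d)/(k_d L₀))] / (k_a−k_d).
Here k_a−k_d = 0.5840 d⁻¹ and 1 − D₀(k_a−k_d)/(k_d L₀) = 1 − 4.06×0.5840/(0.319×24.7) = 0.6991, so
t_c = ln(2.831 × 0.6991) / 0.5840 = 0.6825 / 0.5840 = 1.169 d.
D_c = (k_d/k_a) L₀ e^(−k_d t_c) = (0.319/0.903) × 24.7 × e^(−0.319×1.169) = 0.3533 × 24.7 × 0.6888 = 6.010 mg/L.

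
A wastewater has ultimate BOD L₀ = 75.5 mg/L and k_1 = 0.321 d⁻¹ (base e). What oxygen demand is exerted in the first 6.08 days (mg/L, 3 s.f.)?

y ≈ 64.8 mg/L

y_t = L₀(1 − e^(−k_1 t)) = 75.5 × (1 − e^(−0.321×6.08))
= 75.5 × (1 − 0.1420) = 75.5 × 0.8580 = 64.78 mg/L.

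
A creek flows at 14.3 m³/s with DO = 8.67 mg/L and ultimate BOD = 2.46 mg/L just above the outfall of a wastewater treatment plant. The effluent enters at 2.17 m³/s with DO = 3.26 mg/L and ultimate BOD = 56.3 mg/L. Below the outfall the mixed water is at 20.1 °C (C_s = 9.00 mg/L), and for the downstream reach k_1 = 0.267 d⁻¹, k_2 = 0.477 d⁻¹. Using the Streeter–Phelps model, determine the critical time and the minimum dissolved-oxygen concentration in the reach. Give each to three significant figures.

Mixed DO = (14.3×8.67 + 2.17×3.26)/(14.3+2.17) = 131.1/16.47 = 7.957 mg/L.
Mixed L₀ = (14.3×2.46 + 2.17×56.3)/(16.47) = 157.3/16.47 = 9.554 mg/L.
Initial deficit D₀ = C_s − DO₀ = 9.00 − 7.957 = 1.043 mg/L.
t_c = (1/0.2100) ln[(0.477/0.267)(1 − 1.043×0.2100/(0.267×9.554))] = 4.762 × ln(1.633) = 2.336 d.
D_c = (0.267/0.477) × 9.554 × e^(−0.267×2.336) = 0.5597 × 9.554 × 0.5360 = 2.866 mg/L.
Minimum DO = 9.00 − 2.866 = 6.134 mg/L.

t_c ≈ 2.34 d; minimum DO ≈ 6.13 mg/L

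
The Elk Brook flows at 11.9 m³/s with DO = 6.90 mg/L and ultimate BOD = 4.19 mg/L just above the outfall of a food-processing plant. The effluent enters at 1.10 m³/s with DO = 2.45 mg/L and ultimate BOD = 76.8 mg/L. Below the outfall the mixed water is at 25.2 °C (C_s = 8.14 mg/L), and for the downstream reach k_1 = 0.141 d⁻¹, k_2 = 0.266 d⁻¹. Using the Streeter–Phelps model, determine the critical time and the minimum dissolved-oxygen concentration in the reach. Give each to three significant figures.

t_c ≈ 3.88 d; minimum DO ≈ 4.97 mg/L

Mixed DO = (11.9×6.90 + 1.10×2.45)/(11.9+1.10) = 84.81/13.00 = 6.523 mg/L.
Mixed L₀ = (11.9×4.19 + 1.10×76.8)/(13.00) = 134.3/13.00 = 10.33 mg/L.
Initial deficit D₀ = C_s − DO₀ = 8.14 − 6.523 = 1.617 mg/L.
t_c = (1/0.1250) ln[(0.266/0.141)(1 − 1.617×0.1250/(0.141×10.33))] = 8.000 × ln(1.625) = 3.884 d.
D_c = (0.141/0.266) × 10.33 × e^(−0.141×3.884) = 0.5301 × 10.33 × 0.5783 = 3.168 mg/L.
Minimum DO = 8.14 − 3.168 = 4.972 mg/L.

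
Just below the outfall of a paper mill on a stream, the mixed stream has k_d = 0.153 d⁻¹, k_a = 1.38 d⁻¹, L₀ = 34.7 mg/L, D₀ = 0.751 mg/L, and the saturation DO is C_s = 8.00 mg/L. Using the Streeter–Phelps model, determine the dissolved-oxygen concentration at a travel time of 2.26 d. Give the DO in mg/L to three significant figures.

DO ≈ 5.10 mg/L

k_d L₀/(k_a−k_d) = 0.153×34.7/(1.38−0.153) = 5.309/1.227 = 4.327 mg/L.
e^(−k_d t) = e^(−0.153×2.260) = 0.7077; e^(−k_a t) = e^(−1.38×2.260) = 0.04421.
D = 4.327 × (0.7077 − 0.04421) + 0.751 × 0.04421 = 2.871 + 0.03320 = 2.904 mg/L.
DO = C_s − D = 8.00 − 2.904 = 5.096 mg/L.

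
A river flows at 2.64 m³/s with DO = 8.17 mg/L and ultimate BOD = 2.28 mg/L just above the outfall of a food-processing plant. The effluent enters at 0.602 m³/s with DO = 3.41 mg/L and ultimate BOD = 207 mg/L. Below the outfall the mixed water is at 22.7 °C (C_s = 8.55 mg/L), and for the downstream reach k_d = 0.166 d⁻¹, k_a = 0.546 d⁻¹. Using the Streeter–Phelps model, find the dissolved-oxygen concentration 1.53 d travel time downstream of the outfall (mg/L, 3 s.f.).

Mixed DO = (2.64×8.17 + 0.602×3.41)/(2.64+0.602) = 23.62/3.242 = 7.286 mg/L.
Mixed L₀ = (2.64×2.28 + 0.602×207)/(3.242) = 130.6/3.242 = 40.29 mg/L.
Initial deficit D₀ = C_s − DO₀ = 8.55 − 7.286 = 1.264 mg/L.
D(1.53) = [0.166×40.29/(0.546−0.166)](e^(−0.166×1.53) − e^(−0.546×1.53)) + 1.264 e^(−0.546×1.53)
= 17.60 × (0.7757 − 0.4337) + 1.264 × 0.4337 = 6.568 mg/L.
DO = 8.55 − 6.568 = 1.982 mg/L.

DO ≈ 1.98 mg/L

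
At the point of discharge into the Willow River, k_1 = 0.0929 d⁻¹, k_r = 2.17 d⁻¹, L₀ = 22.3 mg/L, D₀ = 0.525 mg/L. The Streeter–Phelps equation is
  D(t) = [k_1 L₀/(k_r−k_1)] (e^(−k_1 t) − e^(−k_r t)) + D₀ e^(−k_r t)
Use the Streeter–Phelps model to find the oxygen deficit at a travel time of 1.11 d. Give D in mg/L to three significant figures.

D ≈ 0.857 mg/L

k_1 L₀/(k_r−k_1) = 0.0929×22.3/(2.17−0.0929) = 2.072/2.077 = 0.9974 mg/L.
e^(−k_1 t) = e^(−0.0929×1.110) = 0.9020; e^(−k_r t) = e^(−2.17×1.110) = 0.08993.
D = 0.9974 × (0.9020 − 0.08993) + 0.525 × 0.08993 = 0.8100 + 0.04721 = 0.8572 mg/L.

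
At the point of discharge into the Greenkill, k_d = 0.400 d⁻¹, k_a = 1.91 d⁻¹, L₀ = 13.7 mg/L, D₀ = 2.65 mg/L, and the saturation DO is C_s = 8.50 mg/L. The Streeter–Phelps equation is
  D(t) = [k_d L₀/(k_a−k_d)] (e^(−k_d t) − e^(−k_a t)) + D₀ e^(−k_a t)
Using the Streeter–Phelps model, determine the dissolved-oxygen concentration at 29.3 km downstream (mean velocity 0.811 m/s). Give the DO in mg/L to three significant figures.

DO ≈ 5.87 mg/L

Travel time t = x/v = 29.3 km / (0.811 m/s) = 29300 m / 0.811 m/s = 36130 s = 0.4182 d.
k_d L₀/(k_a−k_d) = 0.400×13.7/(1.91−0.400) = 5.480/1.510 = 3.629 mg/L.
e^(−k_d t) = e^(−0.400×0.4182) = 0.8460; e^(−k_a t) = e^(−1.91×0.4182) = 0.4499.
D = 3.629 × (0.8460 − 0.4499) + 2.65 × 0.4499 = 1.437 + 1.192 = 2.630 mg/L.
DO = C_s − D = 8.50 − 2.630 = 5.870 mg/L.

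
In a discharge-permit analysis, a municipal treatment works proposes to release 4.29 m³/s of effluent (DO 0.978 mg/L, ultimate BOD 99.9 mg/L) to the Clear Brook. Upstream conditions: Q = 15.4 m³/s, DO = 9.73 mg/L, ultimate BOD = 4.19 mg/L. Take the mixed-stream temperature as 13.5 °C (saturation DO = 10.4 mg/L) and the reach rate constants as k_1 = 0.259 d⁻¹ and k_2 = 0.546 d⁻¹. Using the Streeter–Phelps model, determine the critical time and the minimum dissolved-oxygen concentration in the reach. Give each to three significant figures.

Mixed DO = (15.4×9.73 + 4.29×0.978)/(15.4+4.29) = 154.0/19.69 = 7.823 mg/L.
Mixed L₀ = (15.4×4.19 + 4.29×99.9)/(19.69) = 493.1/19.69 = 25.04 mg/L.
Initial deficit D₀ = C_s − DO₀ = 10.4 − 7.823 = 2.577 mg/L.
t_c = (1/0.2870) ln[(0.546/0.259)(1 − 2.577×0.2870/(0.259×25.04))] = 3.484 × ln(1.868) = 2.177 d.
D_c = (0.259/0.546) × 25.04 × e^(−0.259×2.177) = 0.4744 × 25.04 × 0.5691 = 6.760 mg/L.
Minimum DO = 10.4 − 6.760 = 3.640 mg/L.

t_c ≈ 2.18 d; minimum DO ≈ 3.64 mg/L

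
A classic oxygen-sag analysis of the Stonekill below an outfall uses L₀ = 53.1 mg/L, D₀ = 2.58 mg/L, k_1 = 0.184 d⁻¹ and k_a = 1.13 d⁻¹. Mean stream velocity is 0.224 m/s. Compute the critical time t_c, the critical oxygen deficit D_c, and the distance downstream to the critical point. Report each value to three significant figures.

With k_a/k_1 = 6.141 and 1 − D₀(k_a−k_1)/(k_1 L₀) = 0.7502,
t_c = ln(6.141 × 0.7502) / (1.13 − 0.184) = ln(4.607) / 0.9460 = 1.528/0.9460 = 1.615 d.
D_c = (k_1/k_a) L₀ e^(−k_1 t_c) = (0.184/1.13) × 53.1 × e^(−0.184×1.615) = 0.1628 × 53.1 × 0.7430 = 6.424 mg/L.
x_c = v t_c = 0.224 m/s × 1.615 d × 86400 s/d = 31250 m ≈ 31.3 km.

t_c ≈ 1.61 d; D_c ≈ 6.42 mg/L; x_c ≈ 31.3 km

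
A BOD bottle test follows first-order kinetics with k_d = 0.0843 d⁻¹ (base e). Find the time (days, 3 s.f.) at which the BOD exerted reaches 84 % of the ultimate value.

t ≈ 21.7 d

y/L₀ = 1 − e^(−k_d t) = 0.84 ⇒ e^(−k_d t) = 0.160
t = −ln(0.160) / 0.0843 = 1.833 / 0.0843 = 21.74 d.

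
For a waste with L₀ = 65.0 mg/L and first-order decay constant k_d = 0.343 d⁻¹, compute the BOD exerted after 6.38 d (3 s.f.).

y_t = L₀(1 − e^(−k_d t)) = 65.0 × (1 − e^(−0.343×6.38))
= 65.0 × (1 − 0.1121) = 65.0 × 0.8879 = 57.71 mg/L.

y ≈ 57.7 mg/L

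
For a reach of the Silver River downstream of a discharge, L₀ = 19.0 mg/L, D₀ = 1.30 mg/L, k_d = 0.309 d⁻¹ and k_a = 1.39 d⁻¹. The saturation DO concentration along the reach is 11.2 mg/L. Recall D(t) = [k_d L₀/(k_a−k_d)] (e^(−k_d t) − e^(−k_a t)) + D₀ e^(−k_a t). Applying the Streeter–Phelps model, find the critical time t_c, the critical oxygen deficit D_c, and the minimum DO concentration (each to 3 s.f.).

t_c = [1/(k_a−k_d)] ln[(k_a/k_d)(1 − D₀(k_a−k_d)/(k_d L₀))]
= [1/(1.39−0.309)] ln[(1.39/0.309)(1 − 1.30×1.081/(0.309×19.0))]
= (1/1.081) ln[4.498 × 0.7606] = 0.9251 × ln(3.422) = 0.9251 × 1.230 = 1.138 d.
L(t_c) = L₀ e^(−k_d t_c) = 19.0 × 0.7035 = 13.37 mg/L, and at the critical point k_a D_c = k_d L, so D_c = (0.309/1.39) × 13.37 = 2.972 mg/L.
Minimum DO = C_s − D_c = 11.2 − 2.972 = 8.228 mg/L.

t_c ≈ 1.14 d; D_c ≈ 2.97 mg/L; min DO ≈ 8.23 mg/L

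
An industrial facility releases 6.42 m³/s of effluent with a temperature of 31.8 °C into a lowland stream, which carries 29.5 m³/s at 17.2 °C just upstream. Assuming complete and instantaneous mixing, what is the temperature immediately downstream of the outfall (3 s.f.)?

19.8 °C

Flow-weighted mixing: C = (Q_r C_r + Q_w C_w)/(Q_r + Q_w)
= (29.5×17.2 + 6.42×31.8)/(29.5 + 6.42) = 711.6/35.92 = 19.81 °C.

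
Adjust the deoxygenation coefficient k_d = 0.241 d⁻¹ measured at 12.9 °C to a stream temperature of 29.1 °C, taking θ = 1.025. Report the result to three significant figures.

k_d ≈ 0.360 d⁻¹

k_d(T₂) = k_d(T₁) · θ^(T₂−T₁) = 0.241 × 1.025^(29.1−12.9)
= 0.241 × 1.025^16.2 = 0.241 × 1.492 = 0.3595 d⁻¹.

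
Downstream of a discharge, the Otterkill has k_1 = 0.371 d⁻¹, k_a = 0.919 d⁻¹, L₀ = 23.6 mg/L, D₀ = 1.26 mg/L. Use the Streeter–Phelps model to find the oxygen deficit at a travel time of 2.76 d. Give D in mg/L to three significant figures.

D ≈ 4.57 mg/L

k_1 L₀/(k_a−k_1) = 0.371×23.6/(0.919−0.371) = 8.756/0.5480 = 15.98 mg/L.
e^(−k_1 t) = e^(−0.371×2.760) = 0.3592; e^(−k_a t) = e^(−0.919×2.760) = 0.07915.
D = 15.98 × (0.3592 − 0.07915) + 1.26 × 0.07915 = 4.474 + 0.09973 = 4.574 mg/L.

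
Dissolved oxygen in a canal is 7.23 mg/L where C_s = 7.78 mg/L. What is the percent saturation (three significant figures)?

92.9 % saturation

% saturation = C/C_s × 100 = 7.23/7.78 × 100 = 92.9 %.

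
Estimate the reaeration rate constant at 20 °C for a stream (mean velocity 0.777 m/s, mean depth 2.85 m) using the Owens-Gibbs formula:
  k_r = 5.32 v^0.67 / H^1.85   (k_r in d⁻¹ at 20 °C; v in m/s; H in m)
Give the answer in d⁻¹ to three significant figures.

k_r = 5.32 × 0.777^0.67 / 2.85^1.85 = 5.32 × 0.8445 / 6.942 = 0.6472 d⁻¹.

k_r ≈ 0.647 d⁻¹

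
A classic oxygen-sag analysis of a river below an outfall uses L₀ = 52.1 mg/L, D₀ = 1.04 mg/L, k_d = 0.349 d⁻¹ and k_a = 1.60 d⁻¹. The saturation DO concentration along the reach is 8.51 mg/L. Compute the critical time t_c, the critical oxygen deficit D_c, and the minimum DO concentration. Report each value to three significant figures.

t_c ≈ 1.16 d; D_c ≈ 7.59 mg/L; min DO ≈ 0.923 mg/L

At the critical point dD/dt = 0, so k_d L₀ e^(−k_d t) = k_a D. Substituting D(t) from the Streeter–Phelps equation and solving for t gives
t_c = ln[(k_a/k_d)(1 − D₀(k_a−k_d)/(k_d L₀))] / (k_a−k_d).
Here k_a−k_d = 1.251 d⁻¹ and 1 − D₀(k_a−k_d)/(k_d L₀) = 1 − 1.04×1.251/(0.349×52.1) = 0.9284, so
t_c = ln(4.585 × 0.9284) / 1.251 = 1.448 / 1.251 = 1.158 d.
D_c = (k_d/k_a) L₀ e^(−k_d t_c) = (0.349/1.60) × 52.1 × e^(−0.349×1.158) = 0.2181 × 52.1 × 0.6676 = 7.587 mg/L.
Minimum DO = C_s − D_c = 8.51 − 7.587 = 0.9233 mg/L.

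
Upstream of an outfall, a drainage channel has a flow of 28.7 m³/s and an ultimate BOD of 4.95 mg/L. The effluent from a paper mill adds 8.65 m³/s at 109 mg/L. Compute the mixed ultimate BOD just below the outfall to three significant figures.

Flow-weighted mixing: C = (Q_r C_r + Q_w C_w)/(Q_r + Q_w)
= (28.7×4.95 + 8.65×109)/(28.7 + 8.65) = 1085/37.35 = 29.05 mg/L.

29.0 mg/L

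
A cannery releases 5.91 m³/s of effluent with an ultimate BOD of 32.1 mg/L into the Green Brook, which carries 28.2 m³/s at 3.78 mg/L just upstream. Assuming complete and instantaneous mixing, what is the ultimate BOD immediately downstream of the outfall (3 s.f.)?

8.69 mg/L

Flow-weighted mixing: C = (Q_r C_r + Q_w C_w)/(Q_r + Q_w)
= (28.2×3.78 + 5.91×32.1)/(28.2 + 5.91) = 296.3/34.11 = 8.687 mg/L.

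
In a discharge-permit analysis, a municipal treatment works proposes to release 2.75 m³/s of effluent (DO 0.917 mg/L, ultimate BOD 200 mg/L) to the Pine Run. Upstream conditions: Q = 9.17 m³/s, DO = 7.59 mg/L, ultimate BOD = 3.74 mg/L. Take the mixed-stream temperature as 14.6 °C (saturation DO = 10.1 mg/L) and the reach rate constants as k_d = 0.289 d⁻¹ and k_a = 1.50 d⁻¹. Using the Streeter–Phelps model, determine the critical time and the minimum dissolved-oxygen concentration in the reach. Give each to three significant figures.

Mixed DO = (9.17×7.59 + 2.75×0.917)/(9.17+2.75) = 72.12/11.92 = 6.051 mg/L.
Mixed L₀ = (9.17×3.74 + 2.75×200)/(11.92) = 584.3/11.92 = 49.02 mg/L.
Initial deficit D₀ = C_s − DO₀ = 10.1 − 6.051 = 4.049 mg/L.
t_c = (1/1.211) ln[(1.50/0.289)(1 − 4.049×1.211/(0.289×49.02))] = 0.8258 × ln(3.394) = 1.009 d.
D_c = (0.289/1.50) × 49.02 × e^(−0.289×1.009) = 0.1927 × 49.02 × 0.7471 = 7.055 mg/L.
Minimum DO = 10.1 − 7.055 = 3.045 mg/L.

t_c ≈ 1.01 d; minimum DO ≈ 3.04 mg/L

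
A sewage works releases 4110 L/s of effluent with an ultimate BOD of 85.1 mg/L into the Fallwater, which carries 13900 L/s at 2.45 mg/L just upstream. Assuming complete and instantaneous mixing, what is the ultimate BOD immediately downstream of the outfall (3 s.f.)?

Flow-weighted mixing: C = (Q_r C_r + Q_w C_w)/(Q_r + Q_w)
= (13900×2.45 + 4110×85.1)/(13900 + 4110) = 383800/18010 = 21.31 mg/L.

21.3 mg/L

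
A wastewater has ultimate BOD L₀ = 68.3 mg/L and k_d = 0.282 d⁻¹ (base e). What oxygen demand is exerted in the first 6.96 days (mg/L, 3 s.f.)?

y_t = L₀(1 − e^(−k_d t)) = 68.3 × (1 − e^(−0.282×6.96))
= 68.3 × (1 − 0.1405) = 68.3 × 0.8595 = 58.71 mg/L.

y ≈ 58.7 mg/L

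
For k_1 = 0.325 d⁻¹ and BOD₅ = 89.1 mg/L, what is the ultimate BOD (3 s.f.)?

BOD₅ = L₀(1 − e^(−5k_1)) ⇒ L₀ = BOD₅ / (1 − e^(−5×0.325))
= 89.1 / (1 − 0.1969) = 89.1 / 0.8031 = 110.9 mg/L.

L₀ ≈ 111 mg/L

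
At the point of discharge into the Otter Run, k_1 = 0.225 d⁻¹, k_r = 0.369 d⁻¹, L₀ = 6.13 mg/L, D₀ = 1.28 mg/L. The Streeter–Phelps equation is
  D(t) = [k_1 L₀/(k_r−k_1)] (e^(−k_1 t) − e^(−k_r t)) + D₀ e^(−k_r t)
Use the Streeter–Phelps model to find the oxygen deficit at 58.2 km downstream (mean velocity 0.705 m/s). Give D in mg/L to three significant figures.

Travel time t = x/v = 58.2 km / (0.705 m/s) = 58200 m / 0.705 m/s = 82550 s = 0.9555 d.
k_1 L₀/(k_r−k_1) = 0.225×6.13/(0.369−0.225) = 1.379/0.1440 = 9.578 mg/L.
e^(−k_1 t) = e^(−0.225×0.9555) = 0.8066; e^(−k_r t) = e^(−0.369×0.9555) = 0.7029.
D = 9.578 × (0.8066 − 0.7029) + 1.28 × 0.7029 = 0.9930 + 0.8997 = 1.893 mg/L.

D ≈ 1.89 mg/L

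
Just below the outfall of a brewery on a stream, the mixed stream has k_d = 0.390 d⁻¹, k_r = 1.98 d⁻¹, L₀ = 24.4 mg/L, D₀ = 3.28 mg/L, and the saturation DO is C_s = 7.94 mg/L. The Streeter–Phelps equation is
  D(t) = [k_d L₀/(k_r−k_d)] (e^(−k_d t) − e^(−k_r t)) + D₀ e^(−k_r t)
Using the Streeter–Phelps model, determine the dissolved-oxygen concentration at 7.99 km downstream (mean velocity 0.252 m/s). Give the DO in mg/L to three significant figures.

Travel time t = x/v = 7.99 km / (0.252 m/s) = 7990 m / 0.252 m/s = 31710 s = 0.3670 d.
k_d L₀/(k_r−k_d) = 0.390×24.4/(1.98−0.390) = 9.516/1.590 = 5.985 mg/L.
e^(−k_d t) = e^(−0.390×0.3670) = 0.8667; e^(−k_r t) = e^(−1.98×0.3670) = 0.4835.
D = 5.985 × (0.8667 − 0.4835) + 3.28 × 0.4835 = 2.293 + 1.586 = 3.879 mg/L.
DO = C_s − D = 7.94 − 3.879 = 4.061 mg/L.

DO ≈ 4.06 mg/L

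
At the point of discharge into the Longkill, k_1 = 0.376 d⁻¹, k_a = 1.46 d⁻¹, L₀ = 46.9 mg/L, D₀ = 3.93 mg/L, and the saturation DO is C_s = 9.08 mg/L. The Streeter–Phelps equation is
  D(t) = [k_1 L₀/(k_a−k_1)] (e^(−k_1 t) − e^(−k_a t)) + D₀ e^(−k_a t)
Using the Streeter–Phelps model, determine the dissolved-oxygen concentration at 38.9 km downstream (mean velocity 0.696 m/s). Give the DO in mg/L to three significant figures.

DO ≈ 1.12 mg/L

Travel time t = x/v = 38.9 km / (0.696 m/s) = 38900 m / 0.696 m/s = 55890 s = 0.6469 d.
k_1 L₀/(k_a−k_1) = 0.376×46.9/(1.46−0.376) = 17.63/1.084 = 16.27 mg/L.
e^(−k_1 t) = e^(−0.376×0.6469) = 0.7841; e^(−k_a t) = e^(−1.46×0.6469) = 0.3889.
D = 16.27 × (0.7841 − 0.3889) + 3.93 × 0.3889 = 6.429 + 1.528 = 7.957 mg/L.
DO = C_s − D = 9.08 − 7.957 = 1.123 mg/L.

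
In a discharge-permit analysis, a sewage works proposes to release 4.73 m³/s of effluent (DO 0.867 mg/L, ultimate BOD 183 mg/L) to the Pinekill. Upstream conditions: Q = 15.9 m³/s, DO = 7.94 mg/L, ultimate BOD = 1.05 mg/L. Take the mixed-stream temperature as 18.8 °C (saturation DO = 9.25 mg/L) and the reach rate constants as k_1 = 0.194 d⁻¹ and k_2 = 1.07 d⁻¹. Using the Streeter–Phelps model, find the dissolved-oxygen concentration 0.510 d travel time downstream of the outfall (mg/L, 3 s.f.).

Mixed DO = (15.9×7.94 + 4.73×0.867)/(15.9+4.73) = 130.3/20.63 = 6.318 mg/L.
Mixed L₀ = (15.9×1.05 + 4.73×183)/(20.63) = 882.3/20.63 = 42.77 mg/L.
Initial deficit D₀ = C_s − DO₀ = 9.25 − 6.318 = 2.932 mg/L.
D(0.510) = [0.194×42.77/(1.07−0.194)](e^(−0.194×0.510) − e^(−1.07×0.510)) + 2.932 e^(−1.07×0.510)
= 9.471 × (0.9058 − 0.5794) + 2.932 × 0.5794 = 4.790 mg/L.
DO = 9.25 − 4.790 = 4.460 mg/L.

DO ≈ 4.46 mg/L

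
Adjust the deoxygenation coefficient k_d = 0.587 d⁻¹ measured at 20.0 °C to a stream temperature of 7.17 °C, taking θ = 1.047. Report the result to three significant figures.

k_d(T₂) = k_d(T₁) · θ^(T₂−T₁) = 0.587 × 1.047^(7.17−20.0)
= 0.587 × 1.047^-12.8 = 0.587 × 0.5547 = 0.3256 d⁻¹.

k_d ≈ 0.326 d⁻¹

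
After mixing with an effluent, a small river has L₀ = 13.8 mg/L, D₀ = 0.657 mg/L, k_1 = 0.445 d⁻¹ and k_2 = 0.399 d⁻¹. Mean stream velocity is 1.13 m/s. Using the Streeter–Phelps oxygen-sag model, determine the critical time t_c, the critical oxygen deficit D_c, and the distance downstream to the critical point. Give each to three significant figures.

t_c = [1/(k_2−k_1)] ln[(k_2/k_1)(1 − D₀(k_2−k_1)/(k_1 L₀))]
= [1/(0.399−0.445)] ln[(0.399/0.445)(1 − 0.657×-0.04600/(0.445×13.8))]
= (1/-0.04600) ln[0.8966 × 1.005] = -21.74 × ln(0.9010) = -21.74 × -0.1042 = 2.265 d.
D_c = (k_1/k_2) L₀ e^(−k_1 t_c) = (0.445/0.399) × 13.8 × e^(−0.445×2.265) = 1.115 × 13.8 × 0.3649 = 5.617 mg/L.
x_c = v t_c = 1.13 m/s × 2.265 d × 86400 s/d = 221200 m ≈ 221 km.

t_c ≈ 2.27 d; D_c ≈ 5.62 mg/L; x_c ≈ 221 km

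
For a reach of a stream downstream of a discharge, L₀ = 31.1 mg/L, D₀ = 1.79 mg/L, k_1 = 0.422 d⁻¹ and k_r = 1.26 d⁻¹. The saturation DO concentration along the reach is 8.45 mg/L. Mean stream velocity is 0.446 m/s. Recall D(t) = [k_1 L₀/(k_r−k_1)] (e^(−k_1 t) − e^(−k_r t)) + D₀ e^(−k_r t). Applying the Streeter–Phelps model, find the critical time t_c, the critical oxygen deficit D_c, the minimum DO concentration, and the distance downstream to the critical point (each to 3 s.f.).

t_c = [1/(k_r−k_1)] ln[(k_r/k_1)(1 − D₀(k_r−k_1)/(k_1 L₀))]
= [1/(1.26−0.422)] ln[(1.26/0.422)(1 − 1.79×0.8380/(0.422×31.1))]
= (1/0.8380) ln[2.986 × 0.8857] = 1.193 × ln(2.645) = 1.193 × 0.9725 = 1.160 d.
D_c = (k_1/k_r) L₀ e^(−k_1 t_c) = (0.422/1.26) × 31.1 × e^(−0.422×1.160) = 0.3349 × 31.1 × 0.6128 = 6.383 mg/L.
Minimum DO = C_s − D_c = 8.45 − 6.383 = 2.067 mg/L.
x_c = v t_c = 0.446 m/s × 1.160 d × 86400 s/d = 44720 m ≈ 44.7 km.

t_c ≈ 1.16 d; D_c ≈ 6.38 mg/L; min DO ≈ 2.07 mg/L; x_c ≈ 44.7 km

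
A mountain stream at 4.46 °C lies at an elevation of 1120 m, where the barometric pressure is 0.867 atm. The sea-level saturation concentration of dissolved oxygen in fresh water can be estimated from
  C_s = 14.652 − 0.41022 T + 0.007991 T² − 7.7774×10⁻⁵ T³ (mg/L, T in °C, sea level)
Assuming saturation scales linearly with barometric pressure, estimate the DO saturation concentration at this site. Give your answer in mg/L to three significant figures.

C_s ≈ 11.2 mg/L

At sea level: C_s = 14.652 − 0.41022×4.46 + 0.007991×4.46² − 7.7774×10⁻⁵×4.46³ = 12.97 mg/L.
Pressure correction: C_s' = 12.97 × 0.867 = 11.25 mg/L.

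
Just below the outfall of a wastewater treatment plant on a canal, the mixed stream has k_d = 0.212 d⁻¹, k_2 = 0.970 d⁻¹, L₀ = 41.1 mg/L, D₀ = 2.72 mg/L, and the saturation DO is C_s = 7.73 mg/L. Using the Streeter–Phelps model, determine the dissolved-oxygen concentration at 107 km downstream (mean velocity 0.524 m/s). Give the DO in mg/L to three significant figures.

Travel time t = x/v = 107 km / (0.524 m/s) = 107000 m / 0.524 m/s = 204200 s = 2.363 d.
k_d L₀/(k_2−k_d) = 0.212×41.1/(0.970−0.212) = 8.713/0.7580 = 11.49 mg/L.
e^(−k_d t) = e^(−0.212×2.363) = 0.6059; e^(−k_2 t) = e^(−0.970×2.363) = 0.1010.
D = 11.49 × (0.6059 − 0.1010) + 2.72 × 0.1010 = 5.804 + 0.2748 = 6.078 mg/L.
DO = C_s − D = 7.73 − 6.078 = 1.652 mg/L.

DO ≈ 1.65 mg/L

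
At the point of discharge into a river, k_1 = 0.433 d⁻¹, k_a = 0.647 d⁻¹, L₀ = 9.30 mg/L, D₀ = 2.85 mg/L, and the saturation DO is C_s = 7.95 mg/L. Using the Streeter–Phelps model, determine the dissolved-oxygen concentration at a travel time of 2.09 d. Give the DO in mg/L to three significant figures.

DO ≈ 4.47 mg/L

k_1 L₀/(k_a−k_1) = 0.433×9.30/(0.647−0.433) = 4.027/0.2140 = 18.82 mg/L.
e^(−k_1 t) = e^(−0.433×2.090) = 0.4046; e^(−k_a t) = e^(−0.647×2.090) = 0.2587.
D = 18.82 × (0.4046 − 0.2587) + 2.85 × 0.2587 = 2.745 + 0.7372 = 3.482 mg/L.
DO = C_s − D = 7.95 − 3.482 = 4.468 mg/L.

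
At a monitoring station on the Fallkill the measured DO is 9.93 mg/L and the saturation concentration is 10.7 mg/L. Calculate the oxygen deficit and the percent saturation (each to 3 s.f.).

D = C_s − C = 10.7 − 9.93 = 0.770 mg/L.
% saturation = 9.93/10.7 × 100 = 92.8 %.

D ≈ 0.770 mg/L; 92.8 % saturation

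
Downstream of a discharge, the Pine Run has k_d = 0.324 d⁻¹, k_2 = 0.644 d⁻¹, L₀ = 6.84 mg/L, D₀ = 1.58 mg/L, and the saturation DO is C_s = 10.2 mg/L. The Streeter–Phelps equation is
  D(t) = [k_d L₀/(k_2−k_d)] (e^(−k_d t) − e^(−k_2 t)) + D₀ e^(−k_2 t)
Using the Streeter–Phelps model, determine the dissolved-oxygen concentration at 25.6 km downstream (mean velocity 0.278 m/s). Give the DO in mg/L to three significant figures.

DO ≈ 7.99 mg/L

Travel time t = x/v = 25.6 km / (0.278 m/s) = 25600 m / 0.278 m/s = 92090 s = 1.066 d.
k_d L₀/(k_2−k_d) = 0.324×6.84/(0.644−0.324) = 2.216/0.3200 = 6.925 mg/L.
e^(−k_d t) = e^(−0.324×1.066) = 0.7080; e^(−k_2 t) = e^(−0.644×1.066) = 0.5034.
D = 6.925 × (0.7080 − 0.5034) + 1.58 × 0.5034 = 1.417 + 0.7954 = 2.212 mg/L.
DO = C_s − D = 10.2 − 2.212 = 7.988 mg/L.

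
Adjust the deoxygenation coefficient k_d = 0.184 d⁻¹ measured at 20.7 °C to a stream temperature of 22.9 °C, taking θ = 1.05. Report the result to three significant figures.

k_d ≈ 0.205 d⁻¹

k_d(T₂) = k_d(T₁) · θ^(T₂−T₁) = 0.184 × 1.05^(22.9−20.7)
= 0.184 × 1.05^2.20 = 0.184 × 1.113 = 0.2048 d⁻¹.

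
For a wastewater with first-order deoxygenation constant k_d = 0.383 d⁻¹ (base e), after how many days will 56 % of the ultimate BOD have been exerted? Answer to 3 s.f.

y/L₀ = 1 − e^(−k_d t) = 0.56 ⇒ e^(−k_d t) = 0.440
t = −ln(0.440) / 0.383 = 0.8210 / 0.383 = 2.144 d.

t ≈ 2.14 d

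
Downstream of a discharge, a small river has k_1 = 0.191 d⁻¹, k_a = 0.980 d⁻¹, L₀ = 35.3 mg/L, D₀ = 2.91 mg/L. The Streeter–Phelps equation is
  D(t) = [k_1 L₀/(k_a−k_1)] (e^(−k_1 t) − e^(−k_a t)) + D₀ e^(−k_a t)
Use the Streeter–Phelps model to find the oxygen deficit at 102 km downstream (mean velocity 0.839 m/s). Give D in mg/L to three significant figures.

Travel time t = x/v = 102 km / (0.839 m/s) = 102000 m / 0.839 m/s = 121600 s = 1.407 d.
k_1 L₀/(k_a−k_1) = 0.191×35.3/(0.980−0.191) = 6.742/0.7890 = 8.545 mg/L.
e^(−k_1 t) = e^(−0.191×1.407) = 0.7643; e^(−k_a t) = e^(−0.980×1.407) = 0.2518.
D = 8.545 × (0.7643 − 0.2518) + 2.91 × 0.2518 = 4.379 + 0.7329 = 5.112 mg/L.

D ≈ 5.11 mg/L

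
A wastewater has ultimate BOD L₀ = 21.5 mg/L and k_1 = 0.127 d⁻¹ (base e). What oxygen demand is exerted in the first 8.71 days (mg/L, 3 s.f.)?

y_t = L₀(1 − e^(−k_1 t)) = 21.5 × (1 − e^(−0.127×8.71))
= 21.5 × (1 − 0.3308) = 21.5 × 0.6692 = 14.39 mg/L.

y ≈ 14.4 mg/L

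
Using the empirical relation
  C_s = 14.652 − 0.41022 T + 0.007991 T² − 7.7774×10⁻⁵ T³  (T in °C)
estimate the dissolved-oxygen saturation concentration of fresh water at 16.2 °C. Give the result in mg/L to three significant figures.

C_s ≈ 9.77 mg/L

C_s = 14.652 − 0.41022×16.2 + 0.007991×16.2² − 7.7774×10⁻⁵×16.2³ = 9.773 mg/L.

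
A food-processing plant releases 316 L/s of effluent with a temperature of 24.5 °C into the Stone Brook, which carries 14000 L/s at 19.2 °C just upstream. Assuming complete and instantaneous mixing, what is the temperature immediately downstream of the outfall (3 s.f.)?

19.3 °C

Flow-weighted mixing: C = (Q_r C_r + Q_w C_w)/(Q_r + Q_w)
= (14000×19.2 + 316×24.5)/(14000 + 316) = 276500/14320 = 19.32 °C.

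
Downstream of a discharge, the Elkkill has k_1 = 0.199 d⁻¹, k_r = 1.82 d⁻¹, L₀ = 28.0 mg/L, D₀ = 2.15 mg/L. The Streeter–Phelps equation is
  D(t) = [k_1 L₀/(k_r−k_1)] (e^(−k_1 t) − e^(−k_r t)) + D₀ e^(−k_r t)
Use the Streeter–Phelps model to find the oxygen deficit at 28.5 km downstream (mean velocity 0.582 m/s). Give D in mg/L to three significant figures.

Travel time t = x/v = 28.5 km / (0.582 m/s) = 28500 m / 0.582 m/s = 48970 s = 0.5668 d.
k_1 L₀/(k_r−k_1) = 0.199×28.0/(1.82−0.199) = 5.572/1.621 = 3.437 mg/L.
e^(−k_1 t) = e^(−0.199×0.5668) = 0.8933; e^(−k_r t) = e^(−1.82×0.5668) = 0.3565.
D = 3.437 × (0.8933 − 0.3565) + 2.15 × 0.3565 = 1.845 + 0.7664 = 2.612 mg/L.

D ≈ 2.61 mg/L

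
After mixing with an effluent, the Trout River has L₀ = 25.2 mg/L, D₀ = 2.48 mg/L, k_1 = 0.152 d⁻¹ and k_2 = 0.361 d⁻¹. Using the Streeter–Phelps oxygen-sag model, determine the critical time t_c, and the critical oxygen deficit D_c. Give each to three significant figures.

t_c = [1/(k_2−k_1)] ln[(k_2/k_1)(1 − D₀(k_2−k_1)/(k_1 L₀))]
= [1/(0.361−0.152)] ln[(0.361/0.152)(1 − 2.48×0.2090/(0.152×25.2))]
= (1/0.2090) ln[2.375 × 0.8647] = 4.785 × ln(2.054) = 4.785 × 0.7196 = 3.443 d.
D_c = (k_1/k_2) L₀ e^(−k_1 t_c) = (0.152/0.361) × 25.2 × e^(−0.152×3.443) = 0.4211 × 25.2 × 0.5925 = 6.287 mg/L.

t_c ≈ 3.44 d; D_c ≈ 6.29 mg/L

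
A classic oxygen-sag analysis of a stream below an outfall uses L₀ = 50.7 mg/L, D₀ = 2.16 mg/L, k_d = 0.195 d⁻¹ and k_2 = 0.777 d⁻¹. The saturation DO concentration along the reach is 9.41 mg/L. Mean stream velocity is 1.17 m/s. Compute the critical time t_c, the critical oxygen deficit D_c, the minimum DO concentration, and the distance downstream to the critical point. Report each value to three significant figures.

t_c = [1/(k_2−k_d)] ln[(k_2/k_d)(1 − D₀(k_2−k_d)/(k_d L₀))]
= [1/(0.777−0.195)] ln[(0.777/0.195)(1 − 2.16×0.5820/(0.195×50.7))]
= (1/0.5820) ln[3.985 × 0.8728] = 1.718 × ln(3.478) = 1.718 × 1.246 = 2.142 d.
L(t_c) = L₀ e^(−k_d t_c) = 50.7 × 0.6586 = 33.39 mg/L, and at the critical point k_2 D_c = k_d L, so D_c = (0.195/0.777) × 33.39 = 8.380 mg/L.
Minimum DO = C_s − D_c = 9.41 − 8.380 = 1.030 mg/L.
x_c = v t_c = 1.17 m/s × 2.142 d × 86400 s/d = 216500 m ≈ 216 km.

t_c ≈ 2.14 d; D_c ≈ 8.38 mg/L; min DO ≈ 1.03 mg/L; x_c ≈ 216 km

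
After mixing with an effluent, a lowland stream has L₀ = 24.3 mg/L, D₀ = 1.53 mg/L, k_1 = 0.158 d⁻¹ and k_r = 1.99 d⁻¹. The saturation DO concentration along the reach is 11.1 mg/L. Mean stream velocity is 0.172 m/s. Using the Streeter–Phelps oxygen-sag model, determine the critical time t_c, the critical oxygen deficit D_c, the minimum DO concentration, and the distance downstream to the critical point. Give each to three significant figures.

At the critical point dD/dt = 0, so k_1 L₀ e^(−k_1 t) = k_r D. Substituting D(t) from the Streeter–Phelps equation and solving for t gives
t_c = ln[(k_r/k_1)(1 − D₀(k_r−k_1)/(k_1 L₀))] / (k_r−k_1).
Here k_r−k_1 = 1.832 d⁻¹ and 1 − D₀(k_r−k_1)/(k_1 L₀) = 1 − 1.53×1.832/(0.158×24.3) = 0.2699, so
t_c = ln(12.59 × 0.2699) / 1.832 = 1.224 / 1.832 = 0.6680 d.
L(t_c) = L₀ e^(−k_1 t_c) = 24.3 × 0.8998 = 21.87 mg/L, and at the critical point k_r D_c = k_1 L, so D_c = (0.158/1.99) × 21.87 = 1.736 mg/L.
Minimum DO = C_s − D_c = 11.1 − 1.736 = 9.364 mg/L.
x_c = v t_c = 0.172 m/s × 0.6680 d × 86400 s/d = 9927 m ≈ 9.93 km.

t_c ≈ 0.668 d; D_c ≈ 1.74 mg/L; min DO ≈ 9.36 mg/L; x_c ≈ 9.93 km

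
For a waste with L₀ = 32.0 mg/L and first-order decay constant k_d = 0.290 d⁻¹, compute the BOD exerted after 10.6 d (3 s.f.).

y ≈ 30.5 mg/L

y_t = L₀(1 − e^(−k_d t)) = 32.0 × (1 − e^(−0.290×10.6))
= 32.0 × (1 − 0.04624) = 32.0 × 0.9538 = 30.52 mg/L.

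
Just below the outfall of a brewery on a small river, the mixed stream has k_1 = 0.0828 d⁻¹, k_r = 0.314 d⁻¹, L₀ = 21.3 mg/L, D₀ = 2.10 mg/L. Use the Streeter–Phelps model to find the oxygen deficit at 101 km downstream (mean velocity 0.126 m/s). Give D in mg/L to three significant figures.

D ≈ 3.24 mg/L

Travel time t = x/v = 101 km / (0.126 m/s) = 101000 m / 0.126 m/s = 801600 s = 9.278 d.
k_1 L₀/(k_r−k_1) = 0.0828×21.3/(0.314−0.0828) = 1.764/0.2312 = 7.628 mg/L.
e^(−k_1 t) = e^(−0.0828×9.278) = 0.4639; e^(−k_r t) = e^(−0.314×9.278) = 0.05430.
D = 7.628 × (0.4639 − 0.05430) + 2.10 × 0.05430 = 3.124 + 0.1140 = 3.238 mg/L.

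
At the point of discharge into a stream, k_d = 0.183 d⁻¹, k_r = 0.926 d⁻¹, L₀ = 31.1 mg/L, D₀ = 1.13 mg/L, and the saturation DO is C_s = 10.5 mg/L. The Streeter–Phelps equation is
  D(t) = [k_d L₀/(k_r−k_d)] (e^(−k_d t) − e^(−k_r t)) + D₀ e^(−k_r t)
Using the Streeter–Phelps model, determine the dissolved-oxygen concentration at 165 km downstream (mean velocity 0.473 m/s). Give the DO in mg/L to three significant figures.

Travel time t = x/v = 165 km / (0.473 m/s) = 165000 m / 0.473 m/s = 348800 s = 4.037 d.
k_d L₀/(k_r−k_d) = 0.183×31.1/(0.926−0.183) = 5.691/0.7430 = 7.660 mg/L.
e^(−k_d t) = e^(−0.183×4.037) = 0.4777; e^(−k_r t) = e^(−0.926×4.037) = 0.02379.
D = 7.660 × (0.4777 − 0.02379) + 1.13 × 0.02379 = 3.477 + 0.02688 = 3.504 mg/L.
DO = C_s − D = 10.5 − 3.504 = 6.996 mg/L.

DO ≈ 7.00 mg/L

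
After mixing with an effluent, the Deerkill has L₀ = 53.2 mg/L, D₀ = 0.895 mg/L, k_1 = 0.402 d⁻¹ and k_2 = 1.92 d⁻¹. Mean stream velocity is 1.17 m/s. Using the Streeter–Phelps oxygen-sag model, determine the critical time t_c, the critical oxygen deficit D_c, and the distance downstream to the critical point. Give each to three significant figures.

At the critical point dD/dt = 0, so k_1 L₀ e^(−k_1 t) = k_2 D. Substituting D(t) from the Streeter–Phelps equation and solving for t gives
t_c = ln[(k_2/k_1)(1 − D₀(k_2−k_1)/(k_1 L₀))] / (k_2−k_1).
Here k_2−k_1 = 1.518 d⁻¹ and 1 − D₀(k_2−k_1)/(k_1 L₀) = 1 − 0.895×1.518/(0.402×53.2) = 0.9365, so
t_c = ln(4.776 × 0.9365) / 1.518 = 1.498 / 1.518 = 0.9868 d.
L(t_c) = L₀ e^(−k_1 t_c) = 53.2 × 0.6725 = 35.78 mg/L, and at the critical point k_2 D_c = k_1 L, so D_c = (0.402/1.92) × 35.78 = 7.491 mg/L.
x_c = v t_c = 1.17 m/s × 0.9868 d × 86400 s/d = 99760 m ≈ 99.8 km.

t_c ≈ 0.987 d; D_c ≈ 7.49 mg/L; x_c ≈ 99.8 km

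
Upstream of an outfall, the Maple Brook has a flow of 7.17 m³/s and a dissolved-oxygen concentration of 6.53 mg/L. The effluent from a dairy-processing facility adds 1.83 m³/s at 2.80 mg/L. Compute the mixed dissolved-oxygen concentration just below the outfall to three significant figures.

Flow-weighted mixing: C = (Q_r C_r + Q_w C_w)/(Q_r + Q_w)
= (7.17×6.53 + 1.83×2.80)/(7.17 + 1.83) = 51.94/9.000 = 5.772 mg/L.

5.77 mg/L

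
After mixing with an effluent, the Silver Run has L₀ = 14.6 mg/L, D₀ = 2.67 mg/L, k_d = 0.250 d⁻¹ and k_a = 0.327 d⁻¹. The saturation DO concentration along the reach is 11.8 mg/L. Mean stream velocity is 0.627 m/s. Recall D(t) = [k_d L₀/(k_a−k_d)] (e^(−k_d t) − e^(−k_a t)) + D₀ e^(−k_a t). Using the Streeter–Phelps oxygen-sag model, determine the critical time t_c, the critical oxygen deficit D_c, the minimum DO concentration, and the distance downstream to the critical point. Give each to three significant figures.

t_c ≈ 2.73 d; D_c ≈ 5.64 mg/L; min DO ≈ 6.16 mg/L; x_c ≈ 148 km

At the critical point dD/dt = 0, so k_d L₀ e^(−k_d t) = k_a D. Substituting D(t) from the Streeter–Phelps equation and solving for t gives
t_c = ln[(k_a/k_d)(1 − D₀(k_a−k_d)/(k_d L₀))] / (k_a−k_d).
Here k_a−k_d = 0.07700 d⁻¹ and 1 − D₀(k_a−k_d)/(k_d L₀) = 1 − 2.67×0.07700/(0.250×14.6) = 0.9437, so
t_c = ln(1.308 × 0.9437) / 0.07700 = 0.2105 / 0.07700 = 2.734 d.
L(t_c) = L₀ e^(−k_d t_c) = 14.6 × 0.5048 = 7.371 mg/L, and at the critical point k_a D_c = k_d L, so D_c = (0.250/0.327) × 7.371 = 5.635 mg/L.
Minimum DO = C_s − D_c = 11.8 − 5.635 = 6.165 mg/L.
x_c = v t_c = 0.627 m/s × 2.734 d × 86400 s/d = 148100 m ≈ 148 km.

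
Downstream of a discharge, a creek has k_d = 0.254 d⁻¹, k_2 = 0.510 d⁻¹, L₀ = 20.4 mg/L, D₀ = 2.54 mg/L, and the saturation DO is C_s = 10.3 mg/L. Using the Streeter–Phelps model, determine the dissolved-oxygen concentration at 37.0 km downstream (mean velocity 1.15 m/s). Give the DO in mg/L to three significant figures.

DO ≈ 6.53 mg/L

Travel time t = x/v = 37.0 km / (1.15 m/s) = 37000 m / 1.15 m/s = 32170 s = 0.3724 d.
k_d L₀/(k_2−k_d) = 0.254×20.4/(0.510−0.254) = 5.182/0.2560 = 20.24 mg/L.
e^(−k_d t) = e^(−0.254×0.3724) = 0.9098; e^(−k_2 t) = e^(−0.510×0.3724) = 0.8270.
D = 20.24 × (0.9098 − 0.8270) + 2.54 × 0.8270 = 1.674 + 2.101 = 3.775 mg/L.
DO = C_s − D = 10.3 − 3.775 = 6.525 mg/L.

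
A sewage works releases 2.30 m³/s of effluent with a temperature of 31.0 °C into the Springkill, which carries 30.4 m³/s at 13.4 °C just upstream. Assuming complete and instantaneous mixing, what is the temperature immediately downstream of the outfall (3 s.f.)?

14.6 °C

Flow-weighted mixing: C = (Q_r C_r + Q_w C_w)/(Q_r + Q_w)
= (30.4×13.4 + 2.30×31.0)/(30.4 + 2.30) = 478.7/32.70 = 14.64 °C.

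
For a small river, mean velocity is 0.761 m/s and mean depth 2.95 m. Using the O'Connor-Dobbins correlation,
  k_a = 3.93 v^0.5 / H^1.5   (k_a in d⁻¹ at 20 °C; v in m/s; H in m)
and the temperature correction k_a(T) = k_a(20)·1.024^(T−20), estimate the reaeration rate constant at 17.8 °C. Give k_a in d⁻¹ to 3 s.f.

k_a ≈ 0.642 d⁻¹

k_a(20) = 3.93 × 0.761^0.5 / 2.95^1.5 = 3.93 × 0.8724 / 5.067 = 0.6766 d⁻¹.
k_a(17.8) = 0.6766 × 1.024^(17.8−20) = 0.6766 × 0.9492 = 0.6422 d⁻¹.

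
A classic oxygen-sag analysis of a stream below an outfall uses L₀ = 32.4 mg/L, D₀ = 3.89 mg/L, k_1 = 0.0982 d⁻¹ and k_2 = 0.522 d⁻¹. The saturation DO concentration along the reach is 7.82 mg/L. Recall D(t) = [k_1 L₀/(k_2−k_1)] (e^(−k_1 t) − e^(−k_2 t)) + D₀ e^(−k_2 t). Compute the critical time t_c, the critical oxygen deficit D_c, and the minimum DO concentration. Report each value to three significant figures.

t_c ≈ 2.22 d; D_c ≈ 4.90 mg/L; min DO ≈ 2.92 mg/L

With k_2/k_1 = 5.316 and 1 − D₀(k_2−k_1)/(k_1 L₀) = 0.4819,
t_c = ln(5.316 × 0.4819) / (0.522 − 0.0982) = ln(2.561) / 0.4238 = 0.9405/0.4238 = 2.219 d.
D_c = (k_1/k_2) L₀ e^(−k_1 t_c) = (0.0982/0.522) × 32.4 × e^(−0.0982×2.219) = 0.1881 × 32.4 × 0.8042 = 4.902 mg/L.
Minimum DO = C_s − D_c = 7.82 − 4.902 = 2.918 mg/L.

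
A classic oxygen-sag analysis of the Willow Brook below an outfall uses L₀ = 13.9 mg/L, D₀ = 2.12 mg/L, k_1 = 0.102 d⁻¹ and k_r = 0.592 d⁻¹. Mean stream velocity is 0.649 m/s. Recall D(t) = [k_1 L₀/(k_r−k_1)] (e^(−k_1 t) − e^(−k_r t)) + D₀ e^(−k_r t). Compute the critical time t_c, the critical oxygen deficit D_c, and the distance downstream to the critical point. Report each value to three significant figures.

t_c ≈ 0.896 d; D_c ≈ 2.19 mg/L; x_c ≈ 50.3 km

At the critical point dD/dt = 0, so k_1 L₀ e^(−k_1 t) = k_r D. Substituting D(t) from the Streeter–Phelps equation and solving for t gives
t_c = ln[(k_r/k_1)(1 − D₀(k_r−k_1)/(k_1 L₀))] / (k_r−k_1).
Here k_r−k_1 = 0.4900 d⁻¹ and 1 − D₀(k_r−k_1)/(k_1 L₀) = 1 − 2.12×0.4900/(0.102×13.9) = 0.2673, so
t_c = ln(5.804 × 0.2673) / 0.4900 = 0.4392 / 0.4900 = 0.8963 d.
L(t_c) = L₀ e^(−k_1 t_c) = 13.9 × 0.9126 = 12.69 mg/L, and at the critical point k_r D_c = k_1 L, so D_c = (0.102/0.592) × 12.69 = 2.186 mg/L.
x_c = v t_c = 0.649 m/s × 0.8963 d × 86400 s/d = 50260 m ≈ 50.3 km.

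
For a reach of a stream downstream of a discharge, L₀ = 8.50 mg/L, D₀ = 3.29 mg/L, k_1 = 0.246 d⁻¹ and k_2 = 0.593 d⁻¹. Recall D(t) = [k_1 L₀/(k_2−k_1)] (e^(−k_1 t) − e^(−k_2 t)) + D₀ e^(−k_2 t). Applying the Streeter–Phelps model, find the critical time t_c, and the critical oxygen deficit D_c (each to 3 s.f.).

t_c ≈ 0.260 d; D_c ≈ 3.31 mg/L

t_c = [1/(k_2−k_1)] ln[(k_2/k_1)(1 − D₀(k_2−k_1)/(k_1 L₀))]
= [1/(0.593−0.246)] ln[(0.593/0.246)(1 − 3.29×0.3470/(0.246×8.50))]
= (1/0.3470) ln[2.411 × 0.4540] = 2.882 × ln(1.094) = 2.882 × 0.09026 = 0.2601 d.
D_c = (k_1/k_2) L₀ e^(−k_1 t_c) = (0.246/0.593) × 8.50 × e^(−0.246×0.2601) = 0.4148 × 8.50 × 0.9380 = 3.308 mg/L.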